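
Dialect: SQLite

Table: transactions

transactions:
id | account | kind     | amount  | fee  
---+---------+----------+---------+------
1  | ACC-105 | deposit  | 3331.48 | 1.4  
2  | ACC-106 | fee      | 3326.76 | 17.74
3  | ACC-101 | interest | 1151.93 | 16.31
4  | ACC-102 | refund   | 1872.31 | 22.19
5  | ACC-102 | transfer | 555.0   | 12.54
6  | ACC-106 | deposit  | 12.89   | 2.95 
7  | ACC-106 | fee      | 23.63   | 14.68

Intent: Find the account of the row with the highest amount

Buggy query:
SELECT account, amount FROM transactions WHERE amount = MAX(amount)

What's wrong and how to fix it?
Bug: WHERE is evaluated per row; an aggregate over the whole table isn't defined there

Fix: Use a subquery: WHERE amount = (SELECT MAX(amount) FROM transactions)

Corrected query:
SELECT account, amount FROM transactions WHERE amount = (SELECT MAX(amount) FROM transactions)

Result:
account | amount 
--------+--------
ACC-105 | 3331.48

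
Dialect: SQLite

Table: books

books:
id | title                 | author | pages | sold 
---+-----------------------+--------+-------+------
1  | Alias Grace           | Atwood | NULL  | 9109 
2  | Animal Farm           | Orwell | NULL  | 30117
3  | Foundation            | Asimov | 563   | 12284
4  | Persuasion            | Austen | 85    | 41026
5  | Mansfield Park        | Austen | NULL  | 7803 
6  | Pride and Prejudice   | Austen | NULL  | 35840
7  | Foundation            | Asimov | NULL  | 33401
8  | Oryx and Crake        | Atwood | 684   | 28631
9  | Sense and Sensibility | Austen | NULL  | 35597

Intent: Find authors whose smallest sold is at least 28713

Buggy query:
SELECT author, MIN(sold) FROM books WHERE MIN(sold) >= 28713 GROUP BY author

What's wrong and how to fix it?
Bug: MIN() in WHERE is a misuse of aggregate

Fix: Use HAVING for the per-group MIN condition

Corrected query:
SELECT author, MIN(sold) FROM books GROUP BY author HAVING MIN(sold) >= 28713

Result:
author | MIN(sold)
-------+----------
Orwell | 30117    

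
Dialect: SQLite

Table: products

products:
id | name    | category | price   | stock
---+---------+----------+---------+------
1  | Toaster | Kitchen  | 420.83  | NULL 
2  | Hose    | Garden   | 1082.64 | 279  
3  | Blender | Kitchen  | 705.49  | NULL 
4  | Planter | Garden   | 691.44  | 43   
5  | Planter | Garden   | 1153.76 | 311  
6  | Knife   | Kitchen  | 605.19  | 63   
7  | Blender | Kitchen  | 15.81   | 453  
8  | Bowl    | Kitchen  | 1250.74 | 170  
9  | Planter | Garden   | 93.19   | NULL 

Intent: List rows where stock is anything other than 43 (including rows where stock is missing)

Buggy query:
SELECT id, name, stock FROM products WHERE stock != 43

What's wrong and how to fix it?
Bug: 'stock != 43' is unknown when stock is NULL, so NULL rows are silently excluded

Fix: Handle NULL separately with IS NULL alongside the inequality

Corrected query:
SELECT id, name, stock FROM products WHERE stock != 43 OR stock IS NULL

Result:
id | name    | stock
---+---------+------
1  | Toaster | NULL 
2  | Hose    | 279  
3  | Blender | NULL 
5  | Planter | 311  
6  | Knife   | 63   
7  | Blender | 453  
8  | Bowl    | 170  
9  | Planter | NULL 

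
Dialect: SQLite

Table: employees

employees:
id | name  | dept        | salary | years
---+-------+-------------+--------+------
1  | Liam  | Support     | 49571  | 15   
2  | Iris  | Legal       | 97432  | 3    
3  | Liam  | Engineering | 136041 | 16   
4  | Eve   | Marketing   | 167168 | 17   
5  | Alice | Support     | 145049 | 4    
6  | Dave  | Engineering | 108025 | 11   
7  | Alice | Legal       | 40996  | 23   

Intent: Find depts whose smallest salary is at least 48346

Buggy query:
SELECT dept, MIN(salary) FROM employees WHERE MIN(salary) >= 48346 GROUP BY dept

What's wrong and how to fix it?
Bug: MIN() in WHERE is a misuse of aggregate

Fix: Use HAVING for the per-group MIN condition

Corrected query:
SELECT dept, MIN(salary) FROM employees GROUP BY dept HAVING MIN(salary) >= 48346

Result:
dept        | MIN(salary)
------------+------------
Engineering | 108025     
Marketing   | 167168     
Support     | 49571      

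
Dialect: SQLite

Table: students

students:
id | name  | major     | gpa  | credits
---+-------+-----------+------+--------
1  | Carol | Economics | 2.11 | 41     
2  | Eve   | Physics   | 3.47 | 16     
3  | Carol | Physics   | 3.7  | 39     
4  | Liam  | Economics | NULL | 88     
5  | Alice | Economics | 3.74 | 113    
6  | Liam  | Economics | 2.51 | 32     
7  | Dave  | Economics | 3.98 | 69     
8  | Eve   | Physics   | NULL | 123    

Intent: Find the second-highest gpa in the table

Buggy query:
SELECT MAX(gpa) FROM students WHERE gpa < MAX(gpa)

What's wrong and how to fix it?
Bug: MAX(gpa) on the right of the comparison is an aggregate-in-WHERE error

Fix: Put the inner MAX in a scalar subquery

Corrected query:
SELECT MAX(gpa) FROM students WHERE gpa < (SELECT MAX(gpa) FROM students)

Result:
MAX(gpa)
--------
3.74    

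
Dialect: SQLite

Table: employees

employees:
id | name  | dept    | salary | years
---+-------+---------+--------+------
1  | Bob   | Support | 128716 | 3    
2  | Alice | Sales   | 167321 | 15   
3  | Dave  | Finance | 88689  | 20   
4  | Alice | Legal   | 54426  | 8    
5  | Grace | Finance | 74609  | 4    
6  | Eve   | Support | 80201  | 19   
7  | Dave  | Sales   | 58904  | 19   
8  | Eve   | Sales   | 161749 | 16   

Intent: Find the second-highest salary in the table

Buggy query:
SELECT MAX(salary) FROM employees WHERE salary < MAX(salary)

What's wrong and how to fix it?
Bug: MAX(salary) on the right of the comparison is an aggregate-in-WHERE error

Fix: Compute the overall MAX in a subquery, then take MAX of rows below it

Corrected query:
SELECT MAX(salary) FROM employees WHERE salary < (SELECT MAX(salary) FROM employees)

Result:
MAX(salary)
-----------
161749     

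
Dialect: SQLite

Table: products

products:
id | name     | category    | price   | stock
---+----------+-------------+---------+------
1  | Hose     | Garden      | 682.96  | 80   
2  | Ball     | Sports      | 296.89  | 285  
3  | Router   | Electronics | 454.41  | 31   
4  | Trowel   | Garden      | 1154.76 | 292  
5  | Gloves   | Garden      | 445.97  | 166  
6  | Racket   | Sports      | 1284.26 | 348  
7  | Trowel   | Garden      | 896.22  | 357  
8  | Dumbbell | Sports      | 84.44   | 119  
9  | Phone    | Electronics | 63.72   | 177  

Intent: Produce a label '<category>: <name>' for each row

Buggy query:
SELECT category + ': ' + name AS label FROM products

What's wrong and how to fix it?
Bug: SQLite uses || for string concatenation; + coerces text to numbers (yielding 0)

Fix: Use the || operator for string concatenation

Corrected query:
SELECT category || ': ' || name AS label FROM products

Result:
label              
-------------------
Garden: Hose       
Sports: Ball       
Electronics: Router
Garden: Trowel     
Garden: Gloves     
Sports: Racket     
Garden: Trowel     
Sports: Dumbbell   
Electronics: Phone 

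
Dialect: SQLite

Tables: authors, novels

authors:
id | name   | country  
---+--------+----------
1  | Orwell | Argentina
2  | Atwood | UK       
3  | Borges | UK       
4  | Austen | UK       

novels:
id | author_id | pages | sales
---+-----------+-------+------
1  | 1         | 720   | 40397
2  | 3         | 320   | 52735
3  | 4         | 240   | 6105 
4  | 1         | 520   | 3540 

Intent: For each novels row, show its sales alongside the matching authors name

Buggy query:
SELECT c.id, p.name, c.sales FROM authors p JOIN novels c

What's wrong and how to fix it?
Bug: Missing join condition: each novels row is matched to all authors rows instead of just its own

Fix: Specify the join condition linking the foreign key to the parent id

Corrected query:
SELECT c.id, p.name, c.sales FROM authors p JOIN novels c ON c.author_id = p.id

Result:
id | name   | sales
---+--------+------
1  | Orwell | 40397
2  | Borges | 52735
3  | Austen | 6105 
4  | Orwell | 3540 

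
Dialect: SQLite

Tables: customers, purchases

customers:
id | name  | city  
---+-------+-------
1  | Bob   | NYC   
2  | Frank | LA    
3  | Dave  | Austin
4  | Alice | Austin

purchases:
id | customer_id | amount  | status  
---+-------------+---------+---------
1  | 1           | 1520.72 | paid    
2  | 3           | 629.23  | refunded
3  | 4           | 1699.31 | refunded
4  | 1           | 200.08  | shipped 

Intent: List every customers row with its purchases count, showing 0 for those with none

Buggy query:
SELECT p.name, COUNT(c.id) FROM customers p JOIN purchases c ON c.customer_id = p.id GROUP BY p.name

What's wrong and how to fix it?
Bug: INNER JOIN drops customers rows that have no matching purchases rows

Fix: Use LEFT JOIN so parents without children still appear (COUNT(c.id) gives 0)

Corrected query:
SELECT p.name, COUNT(c.id) FROM customers p LEFT JOIN purchases c ON c.customer_id = p.id GROUP BY p.name

Result:
name  | COUNT(c.id)
------+------------
Alice | 1          
Bob   | 2          
Dave  | 1          
Frank | 0          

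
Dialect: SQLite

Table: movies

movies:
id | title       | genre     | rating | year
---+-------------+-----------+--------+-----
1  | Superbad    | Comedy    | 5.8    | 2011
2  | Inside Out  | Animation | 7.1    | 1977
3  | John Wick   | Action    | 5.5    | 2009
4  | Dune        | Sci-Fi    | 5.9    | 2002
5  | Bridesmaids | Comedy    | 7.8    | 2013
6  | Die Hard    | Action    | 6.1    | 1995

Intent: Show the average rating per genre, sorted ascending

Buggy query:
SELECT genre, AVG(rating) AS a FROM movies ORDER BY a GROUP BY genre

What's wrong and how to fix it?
Bug: ORDER BY appears before GROUP BY; SQL clause order requires GROUP BY first

Fix: Reorder: SELECT … FROM … GROUP BY … ORDER BY …

Corrected query:
SELECT genre, AVG(rating) AS a FROM movies GROUP BY genre ORDER BY a

Result:
genre     | a  
----------+----
Action    | 5.8
Sci-Fi    | 5.9
Comedy    | 6.8
Animation | 7.1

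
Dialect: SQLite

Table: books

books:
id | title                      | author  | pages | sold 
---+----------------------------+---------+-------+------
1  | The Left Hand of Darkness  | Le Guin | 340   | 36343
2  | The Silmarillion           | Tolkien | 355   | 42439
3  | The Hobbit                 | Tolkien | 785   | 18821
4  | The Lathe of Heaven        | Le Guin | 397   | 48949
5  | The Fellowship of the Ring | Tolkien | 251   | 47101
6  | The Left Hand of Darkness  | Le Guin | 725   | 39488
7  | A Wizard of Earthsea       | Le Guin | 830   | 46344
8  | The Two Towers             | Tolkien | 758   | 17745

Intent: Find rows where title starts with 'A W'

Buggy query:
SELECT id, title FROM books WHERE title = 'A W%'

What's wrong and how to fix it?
Bug: '=' compares the literal string including the % character; pattern matching needs LIKE

Fix: Replace '=' with LIKE so 'A W%' is treated as a pattern

Corrected query:
SELECT id, title FROM books WHERE title LIKE 'A W%'

Result:
id | title               
---+---------------------
7  | A Wizard of Earthsea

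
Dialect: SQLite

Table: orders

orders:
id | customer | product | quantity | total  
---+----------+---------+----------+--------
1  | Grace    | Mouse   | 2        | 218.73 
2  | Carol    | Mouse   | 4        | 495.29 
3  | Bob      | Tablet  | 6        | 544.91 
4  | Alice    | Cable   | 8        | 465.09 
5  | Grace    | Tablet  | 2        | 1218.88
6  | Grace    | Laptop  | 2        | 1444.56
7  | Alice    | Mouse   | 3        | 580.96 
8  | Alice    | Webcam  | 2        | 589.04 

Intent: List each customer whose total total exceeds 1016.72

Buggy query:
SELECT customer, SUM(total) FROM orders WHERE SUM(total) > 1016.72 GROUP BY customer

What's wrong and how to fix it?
Bug: WHERE runs before GROUP BY, so aggregates aren't available there

Fix: Move the aggregate condition to a HAVING clause

Corrected query:
SELECT customer, SUM(total) FROM orders GROUP BY customer HAVING SUM(total) > 1016.72

Result:
customer | SUM(total)
---------+-----------
Alice    | 1635.09   
Grace    | 2882.17   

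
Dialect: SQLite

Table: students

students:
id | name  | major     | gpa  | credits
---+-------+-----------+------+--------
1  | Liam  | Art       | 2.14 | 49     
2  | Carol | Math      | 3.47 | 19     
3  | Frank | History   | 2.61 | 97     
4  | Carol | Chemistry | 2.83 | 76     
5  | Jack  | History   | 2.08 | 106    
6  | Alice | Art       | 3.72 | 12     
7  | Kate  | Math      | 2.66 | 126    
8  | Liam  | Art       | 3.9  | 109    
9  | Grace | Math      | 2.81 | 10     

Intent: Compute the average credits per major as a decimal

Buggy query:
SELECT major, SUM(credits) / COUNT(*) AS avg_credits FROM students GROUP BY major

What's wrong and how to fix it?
Bug: Both operands are integers, so '/' performs integer division and truncates

Fix: Cast one side to REAL so the division keeps the fractional part

Corrected query:
SELECT major, SUM(credits) * 1.0 / COUNT(*) AS avg_credits FROM students GROUP BY major

Result:
major     | avg_credits
----------+------------
Art       | 56.666667  
Chemistry | 76         
History   | 101.5      
Math      | 51.666667  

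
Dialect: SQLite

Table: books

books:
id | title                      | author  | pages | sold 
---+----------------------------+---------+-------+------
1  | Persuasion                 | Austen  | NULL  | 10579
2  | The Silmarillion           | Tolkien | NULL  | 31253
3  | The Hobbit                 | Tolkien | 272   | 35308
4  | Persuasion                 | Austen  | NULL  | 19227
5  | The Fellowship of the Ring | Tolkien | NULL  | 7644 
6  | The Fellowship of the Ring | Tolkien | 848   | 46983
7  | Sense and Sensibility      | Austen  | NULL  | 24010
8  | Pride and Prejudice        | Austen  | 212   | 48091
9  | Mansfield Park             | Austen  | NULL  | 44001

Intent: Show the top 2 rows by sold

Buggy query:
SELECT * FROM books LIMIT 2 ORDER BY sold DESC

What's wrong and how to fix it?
Bug: ORDER BY cannot follow LIMIT; LIMIT is the final clause

Fix: Swap the clauses: ORDER BY first, then LIMIT

Corrected query:
SELECT * FROM books ORDER BY sold DESC LIMIT 2

Result:
id | title                      | author  | pages | sold 
---+----------------------------+---------+-------+------
8  | Pride and Prejudice        | Austen  | 212   | 48091
6  | The Fellowship of the Ring | Tolkien | 848   | 46983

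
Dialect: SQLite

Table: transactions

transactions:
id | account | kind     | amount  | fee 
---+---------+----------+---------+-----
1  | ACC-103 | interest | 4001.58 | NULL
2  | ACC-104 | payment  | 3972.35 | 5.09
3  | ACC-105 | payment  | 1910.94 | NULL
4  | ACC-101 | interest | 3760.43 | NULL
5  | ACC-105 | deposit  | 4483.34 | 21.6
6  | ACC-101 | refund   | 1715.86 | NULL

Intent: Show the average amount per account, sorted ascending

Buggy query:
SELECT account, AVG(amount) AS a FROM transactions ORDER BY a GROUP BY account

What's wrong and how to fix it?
Bug: ORDER BY appears before GROUP BY; SQL clause order requires GROUP BY first

Fix: Move ORDER BY to the end, after GROUP BY

Corrected query:
SELECT account, AVG(amount) AS a FROM transactions GROUP BY account ORDER BY a

Result:
account | a       
--------+---------
ACC-101 | 2738.145
ACC-105 | 3197.14 
ACC-104 | 3972.35 
ACC-103 | 4001.58 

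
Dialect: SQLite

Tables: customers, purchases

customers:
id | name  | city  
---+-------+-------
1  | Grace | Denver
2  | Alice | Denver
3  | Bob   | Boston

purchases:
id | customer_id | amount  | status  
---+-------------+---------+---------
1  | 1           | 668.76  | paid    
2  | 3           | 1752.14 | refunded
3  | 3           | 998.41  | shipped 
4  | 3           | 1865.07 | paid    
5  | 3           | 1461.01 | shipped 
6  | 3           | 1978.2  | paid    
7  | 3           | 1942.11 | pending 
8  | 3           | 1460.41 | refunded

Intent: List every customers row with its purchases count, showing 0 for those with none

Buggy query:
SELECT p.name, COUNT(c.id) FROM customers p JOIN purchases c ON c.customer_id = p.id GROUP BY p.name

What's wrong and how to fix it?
Bug: INNER JOIN drops customers rows that have no matching purchases rows

Fix: Switch to LEFT JOIN to retain unmatched parent rows

Corrected query:
SELECT p.name, COUNT(c.id) FROM customers p LEFT JOIN purchases c ON c.customer_id = p.id GROUP BY p.name

Result:
name  | COUNT(c.id)
------+------------
Alice | 0          
Bob   | 7          
Grace | 1          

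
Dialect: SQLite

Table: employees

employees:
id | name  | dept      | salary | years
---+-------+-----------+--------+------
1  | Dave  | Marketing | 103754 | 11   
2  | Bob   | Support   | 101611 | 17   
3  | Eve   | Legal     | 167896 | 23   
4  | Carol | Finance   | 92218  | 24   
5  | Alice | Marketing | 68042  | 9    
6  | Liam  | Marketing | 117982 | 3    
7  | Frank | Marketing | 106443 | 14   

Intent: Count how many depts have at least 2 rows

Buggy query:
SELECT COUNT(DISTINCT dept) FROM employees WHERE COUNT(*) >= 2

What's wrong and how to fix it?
Bug: WHERE filters individual rows, not groups, so a group-level COUNT is invalid there

Fix: Use a subquery that GROUPs and filters with HAVING, then count its rows

Corrected query:
SELECT COUNT(*) FROM (SELECT dept FROM employees GROUP BY dept HAVING COUNT(*) >= 2)

Result:
COUNT(*)
--------
1       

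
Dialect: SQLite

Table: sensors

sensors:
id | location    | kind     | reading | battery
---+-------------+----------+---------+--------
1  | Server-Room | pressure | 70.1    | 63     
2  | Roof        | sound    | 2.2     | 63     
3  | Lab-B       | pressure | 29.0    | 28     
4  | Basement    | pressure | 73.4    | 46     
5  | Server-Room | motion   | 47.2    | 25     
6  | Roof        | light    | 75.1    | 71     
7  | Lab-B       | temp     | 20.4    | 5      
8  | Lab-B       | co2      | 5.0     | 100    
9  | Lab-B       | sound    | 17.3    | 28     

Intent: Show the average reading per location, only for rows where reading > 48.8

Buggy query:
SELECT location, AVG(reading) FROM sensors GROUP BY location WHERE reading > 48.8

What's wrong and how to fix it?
Bug: WHERE cannot follow GROUP BY

Fix: Move the WHERE clause before GROUP BY

Corrected query:
SELECT location, AVG(reading) FROM sensors WHERE reading > 48.8 GROUP BY location

Result:
location    | AVG(reading)
------------+-------------
Basement    | 73.4        
Roof        | 75.1        
Server-Room | 70.1        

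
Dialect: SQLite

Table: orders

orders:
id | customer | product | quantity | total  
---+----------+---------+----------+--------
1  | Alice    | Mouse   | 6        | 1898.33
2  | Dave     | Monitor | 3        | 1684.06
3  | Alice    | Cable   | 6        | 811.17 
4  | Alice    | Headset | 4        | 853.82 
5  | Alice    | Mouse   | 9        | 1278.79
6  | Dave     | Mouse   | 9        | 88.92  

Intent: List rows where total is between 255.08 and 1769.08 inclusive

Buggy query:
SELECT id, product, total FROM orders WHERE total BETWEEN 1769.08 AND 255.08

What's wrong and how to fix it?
Bug: The bounds are reversed; BETWEEN a AND b requires a <= b to match anything

Fix: Swap the bounds so the smaller value comes first

Corrected query:
SELECT id, product, total FROM orders WHERE total BETWEEN 255.08 AND 1769.08

Result:
id | product | total  
---+---------+--------
2  | Monitor | 1684.06
3  | Cable   | 811.17 
4  | Headset | 853.82 
5  | Mouse   | 1278.79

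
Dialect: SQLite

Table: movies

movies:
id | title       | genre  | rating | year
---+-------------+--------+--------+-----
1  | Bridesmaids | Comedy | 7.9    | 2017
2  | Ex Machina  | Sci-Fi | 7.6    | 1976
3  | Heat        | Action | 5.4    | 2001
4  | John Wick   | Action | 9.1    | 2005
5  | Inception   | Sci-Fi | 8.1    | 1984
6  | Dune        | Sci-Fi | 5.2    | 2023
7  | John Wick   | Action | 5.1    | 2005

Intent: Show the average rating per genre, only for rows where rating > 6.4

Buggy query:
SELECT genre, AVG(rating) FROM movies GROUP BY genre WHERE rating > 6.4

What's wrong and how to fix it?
Bug: Row-level WHERE must come before GROUP BY in the clause order

Fix: Move the WHERE clause before GROUP BY

Corrected query:
SELECT genre, AVG(rating) FROM movies WHERE rating > 6.4 GROUP BY genre

Result:
genre  | AVG(rating)
-------+------------
Action | 9.1        
Comedy | 7.9        
Sci-Fi | 7.85       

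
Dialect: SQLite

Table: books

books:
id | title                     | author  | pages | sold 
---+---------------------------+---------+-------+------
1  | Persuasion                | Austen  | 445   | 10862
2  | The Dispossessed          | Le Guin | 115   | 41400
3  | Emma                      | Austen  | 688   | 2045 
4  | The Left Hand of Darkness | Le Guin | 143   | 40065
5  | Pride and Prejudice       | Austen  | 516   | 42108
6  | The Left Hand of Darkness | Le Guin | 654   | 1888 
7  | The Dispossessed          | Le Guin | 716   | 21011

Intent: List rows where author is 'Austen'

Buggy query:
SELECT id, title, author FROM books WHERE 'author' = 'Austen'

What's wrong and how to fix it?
Bug: Single quotes denote string literals in SQL; the column name is being compared as a constant string

Fix: Reference the column as author without single quotes

Corrected query:
SELECT id, title, author FROM books WHERE author = 'Austen'

Result:
id | title               | author
---+---------------------+-------
1  | Persuasion          | Austen
3  | Emma                | Austen
5  | Pride and Prejudice | Austen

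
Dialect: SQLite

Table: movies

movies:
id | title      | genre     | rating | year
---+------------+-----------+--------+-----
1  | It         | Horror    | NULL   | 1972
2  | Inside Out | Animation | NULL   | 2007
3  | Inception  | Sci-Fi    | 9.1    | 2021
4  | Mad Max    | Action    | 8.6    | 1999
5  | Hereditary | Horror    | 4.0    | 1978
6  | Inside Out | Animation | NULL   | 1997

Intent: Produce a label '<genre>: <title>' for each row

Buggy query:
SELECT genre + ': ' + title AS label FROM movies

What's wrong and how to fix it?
Bug: SQLite uses || for string concatenation; + coerces text to numbers (yielding 0)

Fix: Use the || operator for string concatenation

Corrected query:
SELECT genre || ': ' || title AS label FROM movies

Result:
label                
---------------------
Horror: It           
Animation: Inside Out
Sci-Fi: Inception    
Action: Mad Max      
Horror: Hereditary   
Animation: Inside Out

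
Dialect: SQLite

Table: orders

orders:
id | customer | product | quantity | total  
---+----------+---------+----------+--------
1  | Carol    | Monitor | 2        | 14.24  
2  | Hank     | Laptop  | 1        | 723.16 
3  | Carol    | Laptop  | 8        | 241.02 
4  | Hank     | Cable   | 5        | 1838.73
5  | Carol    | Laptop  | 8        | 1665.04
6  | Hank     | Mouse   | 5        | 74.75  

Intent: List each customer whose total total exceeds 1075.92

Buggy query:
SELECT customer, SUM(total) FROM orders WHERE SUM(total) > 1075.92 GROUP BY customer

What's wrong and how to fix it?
Bug: Aggregate functions cannot appear in a WHERE clause

Fix: Move the aggregate condition to a HAVING clause

Corrected query:
SELECT customer, SUM(total) FROM orders GROUP BY customer HAVING SUM(total) > 1075.92

Result:
customer | SUM(total)
---------+-----------
Carol    | 1920.3    
Hank     | 2636.64   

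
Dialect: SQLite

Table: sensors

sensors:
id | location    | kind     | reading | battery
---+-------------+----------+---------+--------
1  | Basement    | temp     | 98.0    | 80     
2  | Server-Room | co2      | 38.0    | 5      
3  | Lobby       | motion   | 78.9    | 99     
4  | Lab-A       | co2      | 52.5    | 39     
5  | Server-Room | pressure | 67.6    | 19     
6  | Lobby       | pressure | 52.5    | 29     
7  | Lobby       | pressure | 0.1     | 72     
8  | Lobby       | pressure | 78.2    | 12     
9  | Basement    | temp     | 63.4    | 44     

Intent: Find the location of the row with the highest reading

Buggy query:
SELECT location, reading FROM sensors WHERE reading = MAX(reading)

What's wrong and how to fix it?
Bug: WHERE is evaluated per row; an aggregate over the whole table isn't defined there

Fix: Wrap MAX in a scalar subquery so WHERE compares against a single value

Corrected query:
SELECT location, reading FROM sensors WHERE reading = (SELECT MAX(reading) FROM sensors)

Result:
location | reading
---------+--------
Basement | 98     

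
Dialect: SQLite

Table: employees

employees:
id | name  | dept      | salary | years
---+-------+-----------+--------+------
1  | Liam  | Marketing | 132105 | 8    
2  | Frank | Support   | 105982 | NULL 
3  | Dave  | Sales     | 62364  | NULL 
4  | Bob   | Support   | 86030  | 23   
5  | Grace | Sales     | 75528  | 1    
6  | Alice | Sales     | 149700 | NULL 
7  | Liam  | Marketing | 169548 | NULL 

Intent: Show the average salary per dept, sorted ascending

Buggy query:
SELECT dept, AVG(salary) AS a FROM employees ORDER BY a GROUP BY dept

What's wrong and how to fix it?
Bug: GROUP BY must precede ORDER BY

Fix: Move ORDER BY to the end, after GROUP BY

Corrected query:
SELECT dept, AVG(salary) AS a FROM employees GROUP BY dept ORDER BY a

Result:
dept      | a       
----------+---------
Sales     | 95864   
Support   | 96006   
Marketing | 150826.5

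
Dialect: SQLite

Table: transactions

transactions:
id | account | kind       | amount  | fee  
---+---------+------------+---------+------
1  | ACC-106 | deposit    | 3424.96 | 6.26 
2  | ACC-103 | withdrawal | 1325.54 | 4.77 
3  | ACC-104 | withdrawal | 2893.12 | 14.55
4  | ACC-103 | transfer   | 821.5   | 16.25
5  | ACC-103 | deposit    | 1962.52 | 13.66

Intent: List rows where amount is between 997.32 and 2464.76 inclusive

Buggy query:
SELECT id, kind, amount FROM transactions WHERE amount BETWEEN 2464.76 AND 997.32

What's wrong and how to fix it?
Bug: The bounds are reversed; BETWEEN a AND b requires a <= b to match anything

Fix: Write BETWEEN 997.32 AND 2464.76

Corrected query:
SELECT id, kind, amount FROM transactions WHERE amount BETWEEN 997.32 AND 2464.76

Result:
id | kind       | amount 
---+------------+--------
2  | withdrawal | 1325.54
5  | deposit    | 1962.52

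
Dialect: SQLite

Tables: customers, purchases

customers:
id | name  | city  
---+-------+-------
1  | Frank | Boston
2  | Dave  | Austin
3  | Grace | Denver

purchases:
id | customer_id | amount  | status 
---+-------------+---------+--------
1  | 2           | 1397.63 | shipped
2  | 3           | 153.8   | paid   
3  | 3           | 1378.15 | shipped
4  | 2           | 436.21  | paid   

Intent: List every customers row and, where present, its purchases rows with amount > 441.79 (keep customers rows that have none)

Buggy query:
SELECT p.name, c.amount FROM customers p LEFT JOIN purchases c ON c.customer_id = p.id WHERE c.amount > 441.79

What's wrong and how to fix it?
Bug: Filtering c.amount in WHERE discards the NULL rows produced by LEFT JOIN, turning it into an inner join

Fix: Move the right-table condition into the ON clause so unmatched parents are kept

Corrected query:
SELECT p.name, c.amount FROM customers p LEFT JOIN purchases c ON c.customer_id = p.id AND c.amount > 441.79

Result:
name  | amount 
------+--------
Frank | NULL   
Dave  | 1397.63
Grace | 1378.15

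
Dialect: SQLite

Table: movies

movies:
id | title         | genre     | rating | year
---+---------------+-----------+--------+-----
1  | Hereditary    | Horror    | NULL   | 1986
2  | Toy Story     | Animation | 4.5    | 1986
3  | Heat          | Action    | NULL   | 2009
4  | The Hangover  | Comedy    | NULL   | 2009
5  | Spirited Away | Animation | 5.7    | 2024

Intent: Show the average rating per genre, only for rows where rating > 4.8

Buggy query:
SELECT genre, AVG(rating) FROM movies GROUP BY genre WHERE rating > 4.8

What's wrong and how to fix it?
Bug: WHERE cannot follow GROUP BY

Fix: Place WHERE between FROM and GROUP BY

Corrected query:
SELECT genre, AVG(rating) FROM movies WHERE rating > 4.8 GROUP BY genre

Result:
genre     | AVG(rating)
----------+------------
Animation | 5.7        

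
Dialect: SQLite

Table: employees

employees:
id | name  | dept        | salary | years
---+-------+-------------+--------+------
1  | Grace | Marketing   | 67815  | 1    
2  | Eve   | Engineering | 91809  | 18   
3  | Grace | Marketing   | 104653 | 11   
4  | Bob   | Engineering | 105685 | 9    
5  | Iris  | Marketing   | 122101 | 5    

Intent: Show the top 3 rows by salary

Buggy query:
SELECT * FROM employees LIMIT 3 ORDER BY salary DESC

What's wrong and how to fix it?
Bug: ORDER BY cannot follow LIMIT; LIMIT is the final clause

Fix: Sort with ORDER BY, then apply LIMIT

Corrected query:
SELECT * FROM employees ORDER BY salary DESC LIMIT 3

Result:
id | name  | dept        | salary | years
---+-------+-------------+--------+------
5  | Iris  | Marketing   | 122101 | 5    
4  | Bob   | Engineering | 105685 | 9    
3  | Grace | Marketing   | 104653 | 11   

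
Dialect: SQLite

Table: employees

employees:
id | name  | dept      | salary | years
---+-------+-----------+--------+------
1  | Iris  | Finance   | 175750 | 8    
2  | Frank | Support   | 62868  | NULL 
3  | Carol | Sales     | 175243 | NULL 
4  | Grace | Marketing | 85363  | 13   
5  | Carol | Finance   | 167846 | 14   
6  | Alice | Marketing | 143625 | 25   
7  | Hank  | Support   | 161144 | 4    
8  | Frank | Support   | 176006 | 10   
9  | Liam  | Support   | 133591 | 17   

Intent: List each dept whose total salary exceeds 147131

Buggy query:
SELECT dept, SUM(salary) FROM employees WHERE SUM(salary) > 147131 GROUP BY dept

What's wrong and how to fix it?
Bug: Aggregate functions cannot appear in a WHERE clause

Fix: Use HAVING (which filters groups after aggregation) instead of WHERE

Corrected query:
SELECT dept, SUM(salary) FROM employees GROUP BY dept HAVING SUM(salary) > 147131

Result:
dept      | SUM(salary)
----------+------------
Finance   | 343596     
Marketing | 228988     
Sales     | 175243     
Support   | 533609     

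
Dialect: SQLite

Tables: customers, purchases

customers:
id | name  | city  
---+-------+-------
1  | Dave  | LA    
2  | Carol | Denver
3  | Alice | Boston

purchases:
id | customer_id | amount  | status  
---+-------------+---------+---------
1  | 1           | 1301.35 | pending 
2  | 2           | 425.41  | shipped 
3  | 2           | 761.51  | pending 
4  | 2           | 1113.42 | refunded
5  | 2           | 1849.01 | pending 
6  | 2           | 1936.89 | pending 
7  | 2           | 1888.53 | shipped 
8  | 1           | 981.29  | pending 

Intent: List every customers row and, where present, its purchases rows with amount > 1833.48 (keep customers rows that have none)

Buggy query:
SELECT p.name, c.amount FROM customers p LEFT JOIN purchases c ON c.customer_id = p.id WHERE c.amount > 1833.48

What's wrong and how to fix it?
Bug: A WHERE condition on the right-hand table after LEFT JOIN drops unmatched parents

Fix: Move the right-table condition into the ON clause so unmatched parents are kept

Corrected query:
SELECT p.name, c.amount FROM customers p LEFT JOIN purchases c ON c.customer_id = p.id AND c.amount > 1833.48

Result:
name  | amount 
------+--------
Dave  | NULL   
Carol | 1849.01
Carol | 1888.53
Carol | 1936.89
Alice | NULL   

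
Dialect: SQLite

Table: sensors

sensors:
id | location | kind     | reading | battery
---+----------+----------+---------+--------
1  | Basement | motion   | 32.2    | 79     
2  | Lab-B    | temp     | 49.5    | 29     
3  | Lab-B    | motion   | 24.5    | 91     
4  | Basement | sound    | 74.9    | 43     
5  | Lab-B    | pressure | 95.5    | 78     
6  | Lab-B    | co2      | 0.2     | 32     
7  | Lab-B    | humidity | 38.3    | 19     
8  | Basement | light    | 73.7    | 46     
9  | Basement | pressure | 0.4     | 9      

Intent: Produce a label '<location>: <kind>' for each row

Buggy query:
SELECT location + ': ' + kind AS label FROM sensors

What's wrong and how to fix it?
Bug: SQLite uses || for string concatenation; + coerces text to numbers (yielding 0)

Fix: Replace + with || to concatenate text

Corrected query:
SELECT location || ': ' || kind AS label FROM sensors

Result:
label             
------------------
Basement: motion  
Lab-B: temp       
Lab-B: motion     
Basement: sound   
Lab-B: pressure   
Lab-B: co2        
Lab-B: humidity   
Basement: light   
Basement: pressure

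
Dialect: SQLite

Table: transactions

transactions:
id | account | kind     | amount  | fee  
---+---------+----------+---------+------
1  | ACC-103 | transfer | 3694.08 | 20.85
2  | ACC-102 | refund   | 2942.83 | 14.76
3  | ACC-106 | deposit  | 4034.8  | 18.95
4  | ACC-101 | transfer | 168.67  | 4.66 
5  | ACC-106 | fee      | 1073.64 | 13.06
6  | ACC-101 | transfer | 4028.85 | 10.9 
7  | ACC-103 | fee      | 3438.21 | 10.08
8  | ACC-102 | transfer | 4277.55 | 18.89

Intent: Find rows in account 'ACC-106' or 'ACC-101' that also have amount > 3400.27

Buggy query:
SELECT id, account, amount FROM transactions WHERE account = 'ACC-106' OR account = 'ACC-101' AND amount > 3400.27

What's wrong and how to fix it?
Bug: Without parentheses, AND is evaluated before OR, so the amount filter only applies to the 'ACC-101' branch

Fix: Add parentheses around the OR so the AND applies to both alternatives

Corrected query:
SELECT id, account, amount FROM transactions WHERE (account = 'ACC-106' OR account = 'ACC-101') AND amount > 3400.27

Result:
id | account | amount 
---+---------+--------
3  | ACC-106 | 4034.8 
6  | ACC-101 | 4028.85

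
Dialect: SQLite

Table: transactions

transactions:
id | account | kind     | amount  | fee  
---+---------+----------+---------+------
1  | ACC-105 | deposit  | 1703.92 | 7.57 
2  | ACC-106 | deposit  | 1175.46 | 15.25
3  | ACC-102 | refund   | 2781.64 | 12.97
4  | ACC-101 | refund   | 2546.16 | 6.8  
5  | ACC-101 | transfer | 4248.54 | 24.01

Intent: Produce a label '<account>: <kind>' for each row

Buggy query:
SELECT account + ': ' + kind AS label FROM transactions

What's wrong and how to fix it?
Bug: '+' is numeric addition; on text columns SQLite converts them to 0 instead of concatenating

Fix: Replace + with || to concatenate text

Corrected query:
SELECT account || ': ' || kind AS label FROM transactions

Result:
label            
-----------------
ACC-105: deposit 
ACC-106: deposit 
ACC-102: refund  
ACC-101: refund  
ACC-101: transfer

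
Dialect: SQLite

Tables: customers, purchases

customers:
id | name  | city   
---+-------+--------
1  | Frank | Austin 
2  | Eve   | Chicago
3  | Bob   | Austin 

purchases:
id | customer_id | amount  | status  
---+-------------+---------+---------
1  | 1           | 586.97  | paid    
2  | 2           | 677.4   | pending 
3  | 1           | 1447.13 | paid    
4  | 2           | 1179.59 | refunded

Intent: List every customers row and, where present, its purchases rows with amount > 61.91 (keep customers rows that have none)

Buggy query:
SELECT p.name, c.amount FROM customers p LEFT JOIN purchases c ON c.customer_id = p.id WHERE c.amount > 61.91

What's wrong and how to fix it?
Bug: A WHERE condition on the right-hand table after LEFT JOIN drops unmatched parents

Fix: Put 'c.amount > 61.91' in the JOIN's ON clause instead of WHERE

Corrected query:
SELECT p.name, c.amount FROM customers p LEFT JOIN purchases c ON c.customer_id = p.id AND c.amount > 61.91

Result:
name  | amount 
------+--------
Frank | 586.97 
Frank | 1447.13
Eve   | 677.4  
Eve   | 1179.59
Bob   | NULL   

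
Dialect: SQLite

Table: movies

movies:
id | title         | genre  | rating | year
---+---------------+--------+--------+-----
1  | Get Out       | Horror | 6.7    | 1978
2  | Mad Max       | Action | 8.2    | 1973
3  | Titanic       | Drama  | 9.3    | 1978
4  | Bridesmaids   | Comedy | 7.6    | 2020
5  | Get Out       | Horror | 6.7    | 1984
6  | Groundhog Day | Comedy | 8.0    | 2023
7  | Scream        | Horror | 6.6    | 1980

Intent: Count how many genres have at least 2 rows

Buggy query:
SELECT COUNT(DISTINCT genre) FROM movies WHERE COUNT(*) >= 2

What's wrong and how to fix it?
Bug: WHERE filters individual rows, not groups, so a group-level COUNT is invalid there

Fix: Use a subquery that GROUPs and filters with HAVING, then count its rows

Corrected query:
SELECT COUNT(*) FROM (SELECT genre FROM movies GROUP BY genre HAVING COUNT(*) >= 2)

Result:
COUNT(*)
--------
2       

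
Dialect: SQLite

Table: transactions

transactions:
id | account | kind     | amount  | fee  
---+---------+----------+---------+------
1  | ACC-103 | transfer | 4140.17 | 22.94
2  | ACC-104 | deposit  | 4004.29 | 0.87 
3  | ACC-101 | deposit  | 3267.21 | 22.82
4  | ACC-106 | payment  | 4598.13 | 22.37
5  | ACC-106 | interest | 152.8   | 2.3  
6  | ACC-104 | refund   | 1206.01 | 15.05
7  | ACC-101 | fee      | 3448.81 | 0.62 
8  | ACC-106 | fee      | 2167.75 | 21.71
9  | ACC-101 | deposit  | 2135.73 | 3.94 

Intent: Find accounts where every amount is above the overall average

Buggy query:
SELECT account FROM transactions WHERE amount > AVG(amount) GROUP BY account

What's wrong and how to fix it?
Bug: WHERE evaluates per row before aggregation, so AVG() is unavailable

Fix: Compute the overall average in a scalar subquery and compare each group's MIN against it in HAVING

Corrected query:
SELECT account FROM transactions GROUP BY account HAVING MIN(amount) > (SELECT AVG(amount) FROM transactions)

Result:
account
-------
ACC-103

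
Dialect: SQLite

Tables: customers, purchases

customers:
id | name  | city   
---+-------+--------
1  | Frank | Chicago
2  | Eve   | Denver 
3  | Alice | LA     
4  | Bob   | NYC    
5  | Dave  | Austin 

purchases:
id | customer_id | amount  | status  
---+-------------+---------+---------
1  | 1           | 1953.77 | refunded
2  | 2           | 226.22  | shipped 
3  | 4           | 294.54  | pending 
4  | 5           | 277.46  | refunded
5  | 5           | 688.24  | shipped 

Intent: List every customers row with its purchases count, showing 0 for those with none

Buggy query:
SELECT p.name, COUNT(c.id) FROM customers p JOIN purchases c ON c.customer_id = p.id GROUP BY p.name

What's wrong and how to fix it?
Bug: An inner join excludes parents with zero children

Fix: Switch to LEFT JOIN to retain unmatched parent rows

Corrected query:
SELECT p.name, COUNT(c.id) FROM customers p LEFT JOIN purchases c ON c.customer_id = p.id GROUP BY p.name

Result:
name  | COUNT(c.id)
------+------------
Alice | 0          
Bob   | 1          
Dave  | 2          
Eve   | 1          
Frank | 1          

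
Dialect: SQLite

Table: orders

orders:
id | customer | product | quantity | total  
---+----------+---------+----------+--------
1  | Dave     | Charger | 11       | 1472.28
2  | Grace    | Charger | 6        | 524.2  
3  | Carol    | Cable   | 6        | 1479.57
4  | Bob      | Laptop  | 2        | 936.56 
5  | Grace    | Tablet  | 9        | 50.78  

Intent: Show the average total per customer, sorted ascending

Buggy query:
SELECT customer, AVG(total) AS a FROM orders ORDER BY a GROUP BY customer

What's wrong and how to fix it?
Bug: ORDER BY appears before GROUP BY; SQL clause order requires GROUP BY first

Fix: Move ORDER BY to the end, after GROUP BY

Corrected query:
SELECT customer, AVG(total) AS a FROM orders GROUP BY customer ORDER BY a

Result:
customer | a      
---------+--------
Grace    | 287.49 
Bob      | 936.56 
Dave     | 1472.28
Carol    | 1479.57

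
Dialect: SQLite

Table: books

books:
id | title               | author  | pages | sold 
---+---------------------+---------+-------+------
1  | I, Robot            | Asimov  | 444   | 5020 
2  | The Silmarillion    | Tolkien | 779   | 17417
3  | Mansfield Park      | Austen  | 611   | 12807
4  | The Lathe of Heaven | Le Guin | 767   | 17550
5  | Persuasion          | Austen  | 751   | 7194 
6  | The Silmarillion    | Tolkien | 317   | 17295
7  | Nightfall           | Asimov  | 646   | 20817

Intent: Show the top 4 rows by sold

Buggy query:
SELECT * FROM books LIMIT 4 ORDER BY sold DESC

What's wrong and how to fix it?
Bug: LIMIT must come after ORDER BY

Fix: Swap the clauses: ORDER BY first, then LIMIT

Corrected query:
SELECT * FROM books ORDER BY sold DESC LIMIT 4

Result:
id | title               | author  | pages | sold 
---+---------------------+---------+-------+------
7  | Nightfall           | Asimov  | 646   | 20817
4  | The Lathe of Heaven | Le Guin | 767   | 17550
2  | The Silmarillion    | Tolkien | 779   | 17417
6  | The Silmarillion    | Tolkien | 317   | 17295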